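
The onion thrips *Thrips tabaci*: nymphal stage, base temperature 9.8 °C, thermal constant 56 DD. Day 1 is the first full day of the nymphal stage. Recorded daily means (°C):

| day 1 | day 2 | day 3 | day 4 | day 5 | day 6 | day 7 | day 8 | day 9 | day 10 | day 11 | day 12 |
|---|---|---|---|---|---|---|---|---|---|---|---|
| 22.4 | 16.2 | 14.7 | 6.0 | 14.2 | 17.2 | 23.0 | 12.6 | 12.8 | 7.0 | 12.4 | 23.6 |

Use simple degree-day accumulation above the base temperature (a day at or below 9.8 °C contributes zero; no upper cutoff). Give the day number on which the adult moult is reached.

day 11

Daily DD above 9.8 °C: 12.6, 6.4, 4.9, 0.0, 4.4, 7.4, 13.2, 2.8, 3.0, 0.0, 2.6, 13.8.
Cumulative: 12.6, 19.0, 23.9, 23.9, 28.3, 35.7, 48.9, 51.7, 54.7, 54.7, 57.3, 71.1.
The total first reaches 56 DD on day 11.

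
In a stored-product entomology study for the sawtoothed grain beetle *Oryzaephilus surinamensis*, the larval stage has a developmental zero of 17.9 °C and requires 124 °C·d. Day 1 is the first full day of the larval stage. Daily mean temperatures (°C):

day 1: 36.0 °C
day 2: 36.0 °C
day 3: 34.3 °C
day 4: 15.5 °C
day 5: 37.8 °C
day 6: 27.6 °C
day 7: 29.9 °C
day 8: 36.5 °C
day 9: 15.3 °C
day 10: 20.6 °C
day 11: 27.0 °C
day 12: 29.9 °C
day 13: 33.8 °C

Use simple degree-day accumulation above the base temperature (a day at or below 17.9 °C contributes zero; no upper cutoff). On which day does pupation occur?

day 11

Daily DD above 17.9 °C: 18.1, 18.1, 16.4, 0.0, 19.9, 9.7, 12.0, 18.6, 0.0, 2.7, 9.1, 12.0, 15.9.
Cumulative: 18.1, 36.2, 52.6, 52.6, 72.5, 82.2, 94.2, 112.8, 112.8, 115.5, 124.6, 136.6, 152.5.
The total first reaches 124 DD on day 11.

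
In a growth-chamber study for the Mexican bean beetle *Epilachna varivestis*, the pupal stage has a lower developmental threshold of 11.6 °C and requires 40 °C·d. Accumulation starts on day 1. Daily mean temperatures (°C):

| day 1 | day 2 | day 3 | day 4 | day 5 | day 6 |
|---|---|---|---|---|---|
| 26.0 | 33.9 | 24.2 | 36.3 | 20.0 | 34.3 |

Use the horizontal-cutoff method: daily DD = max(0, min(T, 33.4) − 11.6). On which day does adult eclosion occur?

Daily DD above 11.6 °C (capped at 21.8): 14.4, 21.8, 12.6, 21.8, 8.4, 21.8.
Cumulative: 14.4, 36.2, 48.8, 70.6, 79.0, 100.8.
The total first reaches 40 DD on day 3.

day 3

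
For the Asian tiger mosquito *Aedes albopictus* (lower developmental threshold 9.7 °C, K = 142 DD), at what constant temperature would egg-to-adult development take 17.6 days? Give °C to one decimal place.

17.8 °C

Required daily accumulation = 142 / 17.6 = 8.068 DD/day.
T = T_base + 8.068 = 9.7 + 8.068 = 17.768 ≈ 17.8 °C.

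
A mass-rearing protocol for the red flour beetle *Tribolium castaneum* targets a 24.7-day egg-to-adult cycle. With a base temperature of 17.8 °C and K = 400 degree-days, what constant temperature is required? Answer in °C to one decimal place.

Required daily accumulation = 400 / 24.7 = 16.194 DD/day.
T = T_base + 16.194 = 17.8 + 16.194 = 33.994 ≈ 34.0 °C.

34.0 °C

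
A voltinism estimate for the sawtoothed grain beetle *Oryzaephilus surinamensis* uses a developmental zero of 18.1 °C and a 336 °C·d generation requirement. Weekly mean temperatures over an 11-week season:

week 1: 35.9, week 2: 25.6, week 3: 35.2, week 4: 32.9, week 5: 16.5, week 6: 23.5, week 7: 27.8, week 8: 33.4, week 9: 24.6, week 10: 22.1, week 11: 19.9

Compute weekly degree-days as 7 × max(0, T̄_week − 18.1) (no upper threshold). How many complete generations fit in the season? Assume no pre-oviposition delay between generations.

Weekly DD (7 × max(0, T̄ − 18.1)): 124.6, 52.5, 119.7, 103.6, 0.0, 37.8, 67.9, 107.1, 45.5, 28.0, 12.6.
Season total = 699.3 DD.
Complete generations = ⌊699.3 / 336⌋ = 2.

2 generations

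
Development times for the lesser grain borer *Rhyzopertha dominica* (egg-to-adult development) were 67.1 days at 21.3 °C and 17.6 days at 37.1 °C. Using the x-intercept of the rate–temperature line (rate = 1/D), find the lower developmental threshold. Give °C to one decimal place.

Linear rate model ⇒ the product D·(T − T_b) is constant across temperatures.
67.1·(21.3 − T_b) = 17.6·(37.1 − T_b)
T_b = (67.1·21.3 − 17.6·37.1) / (67.1 − 17.6) = 776.27 / 49.5 = 15.682 °C ≈ 15.7 °C.

15.7 °C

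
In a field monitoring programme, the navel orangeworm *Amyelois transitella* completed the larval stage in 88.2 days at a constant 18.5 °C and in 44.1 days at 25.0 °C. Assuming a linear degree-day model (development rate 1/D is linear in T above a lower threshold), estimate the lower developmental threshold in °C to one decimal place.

Under the model K = D·(T − T_b), so D₁·(T₁ − T_b) = D₂·(T₂ − T_b).
88.2·(18.5 − T_b) = 44.1·(25.0 − T_b)
T_b = (88.2·18.5 − 44.1·25.0) / (88.2 − 44.1) = 529.20 / 44.1 = 12.000 °C ≈ 12.0 °C.

12.0 °C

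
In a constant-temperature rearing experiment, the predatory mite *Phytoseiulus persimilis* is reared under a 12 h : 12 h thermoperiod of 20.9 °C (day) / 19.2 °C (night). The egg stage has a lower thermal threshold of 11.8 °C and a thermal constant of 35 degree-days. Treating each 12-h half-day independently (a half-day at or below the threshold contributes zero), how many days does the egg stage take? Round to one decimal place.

4.2 days

Day half: max(0, 20.9 − 11.8) × 0.5 = 9.1 × 0.5 = 4.55 DD.
Night half: max(0, 19.2 − 11.8) × 0.5 = 7.4 × 0.5 = 3.70 DD.
Per 24 h: 8.25 DD/day.
Duration = 35 / 8.25 = 4.242 ≈ 4.2 days.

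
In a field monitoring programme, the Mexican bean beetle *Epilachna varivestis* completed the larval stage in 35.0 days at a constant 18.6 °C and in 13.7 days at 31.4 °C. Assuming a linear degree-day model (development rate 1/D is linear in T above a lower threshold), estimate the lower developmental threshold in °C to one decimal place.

10.4 °C

Linear rate model ⇒ the product D·(T − T_b) is constant across temperatures.
35.0·(18.6 − T_b) = 13.7·(31.4 − T_b)
T_b = (35.0·18.6 − 13.7·31.4) / (35.0 − 13.7) = 220.82 / 21.3 = 10.367 °C ≈ 10.4 °C.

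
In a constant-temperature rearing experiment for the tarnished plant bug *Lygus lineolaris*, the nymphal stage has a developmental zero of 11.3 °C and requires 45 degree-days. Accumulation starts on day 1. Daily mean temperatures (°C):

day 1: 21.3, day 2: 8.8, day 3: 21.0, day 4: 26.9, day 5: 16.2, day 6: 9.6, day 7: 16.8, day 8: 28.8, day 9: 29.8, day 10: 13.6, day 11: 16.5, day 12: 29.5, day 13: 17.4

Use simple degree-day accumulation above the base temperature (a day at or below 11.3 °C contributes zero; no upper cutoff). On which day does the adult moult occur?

day 7

Daily DD above 11.3 °C: 10.0, 0.0, 9.7, 15.6, 4.9, 0.0, 5.5, 17.5, 18.5, 2.3, 5.2, 18.2, 6.1.
Cumulative: 10.0, 10.0, 19.7, 35.3, 40.2, 40.2, 45.7, 63.2, 81.7, 84.0, 89.2, 107.4, 113.5.
The total first reaches 45 DD on day 7.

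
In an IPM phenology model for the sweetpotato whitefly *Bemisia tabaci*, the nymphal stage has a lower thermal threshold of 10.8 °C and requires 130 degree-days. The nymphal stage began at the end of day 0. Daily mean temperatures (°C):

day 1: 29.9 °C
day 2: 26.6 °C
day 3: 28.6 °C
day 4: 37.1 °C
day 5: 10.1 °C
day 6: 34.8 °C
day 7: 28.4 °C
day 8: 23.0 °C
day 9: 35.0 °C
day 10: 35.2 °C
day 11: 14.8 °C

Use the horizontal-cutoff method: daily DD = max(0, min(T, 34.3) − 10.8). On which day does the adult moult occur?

Daily DD above 10.8 °C (capped at 23.5): 19.1, 15.8, 17.8, 23.5, 0.0, 23.5, 17.6, 12.2, 23.5, 23.5, 4.0.
Cumulative: 19.1, 34.9, 52.7, 76.2, 76.2, 99.7, 117.3, 129.5, 153.0, 176.5, 180.5.
The total first reaches 130 DD on day 9.

day 9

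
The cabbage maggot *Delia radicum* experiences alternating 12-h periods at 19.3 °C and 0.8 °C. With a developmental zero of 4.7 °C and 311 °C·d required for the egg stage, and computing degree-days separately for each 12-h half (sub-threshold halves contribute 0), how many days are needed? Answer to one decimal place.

42.6 days

Day half: max(0, 19.3 − 4.7) × 0.5 = 14.6 × 0.5 = 7.30 DD.
Night half: max(0, 0.8 − 4.7) × 0.5 = 0.0 × 0.5 = 0.00 DD.
Per 24 h: 7.30 DD/day.
Duration = 311 / 7.30 = 42.603 ≈ 42.6 days.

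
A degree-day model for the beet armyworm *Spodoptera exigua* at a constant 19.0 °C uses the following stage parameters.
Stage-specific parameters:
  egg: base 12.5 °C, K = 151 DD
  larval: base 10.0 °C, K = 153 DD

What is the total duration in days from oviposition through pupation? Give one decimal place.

egg: 151 / (19.0 − 12.5) = 151 / 6.5 = 23.231 d.
larval: 153 / (19.0 − 10.0) = 153 / 9.0 = 17.000 d.
Sum = 40.231 ≈ 40.2 days.

40.2 days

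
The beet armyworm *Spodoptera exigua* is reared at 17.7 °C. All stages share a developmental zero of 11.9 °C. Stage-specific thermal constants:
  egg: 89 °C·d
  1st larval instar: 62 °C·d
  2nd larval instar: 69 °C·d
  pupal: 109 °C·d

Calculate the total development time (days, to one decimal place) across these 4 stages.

Daily accumulation at 17.7 °C = 17.7 − 11.9 = 5.8 DD/day.
Total K = 89 + 62 + 69 + 109 = 329 DD.
Total duration = 329 / 5.8 = 56.724 ≈ 56.7 days.

56.7 days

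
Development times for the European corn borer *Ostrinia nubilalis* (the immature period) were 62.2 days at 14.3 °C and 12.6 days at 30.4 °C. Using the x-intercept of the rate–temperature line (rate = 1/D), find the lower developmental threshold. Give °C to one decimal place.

10.2 °C

Linear rate model ⇒ the product D·(T − T_b) is constant across temperatures.
62.2·(14.3 − T_b) = 12.6·(30.4 − T_b)
T_b = (62.2·14.3 − 12.6·30.4) / (62.2 − 12.6) = 506.42 / 49.6 = 10.210 °C ≈ 10.2 °C.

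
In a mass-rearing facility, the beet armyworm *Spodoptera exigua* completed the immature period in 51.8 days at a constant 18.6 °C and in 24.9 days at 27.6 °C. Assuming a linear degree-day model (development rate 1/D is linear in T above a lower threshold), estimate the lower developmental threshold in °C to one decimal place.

10.3 °C

Under the model K = D·(T − T_b), so D₁·(T₁ − T_b) = D₂·(T₂ − T_b).
51.8·(18.6 − T_b) = 24.9·(27.6 − T_b)
T_b = (51.8·18.6 − 24.9·27.6) / (51.8 − 24.9) = 276.24 / 26.9 = 10.269 °C ≈ 10.3 °C.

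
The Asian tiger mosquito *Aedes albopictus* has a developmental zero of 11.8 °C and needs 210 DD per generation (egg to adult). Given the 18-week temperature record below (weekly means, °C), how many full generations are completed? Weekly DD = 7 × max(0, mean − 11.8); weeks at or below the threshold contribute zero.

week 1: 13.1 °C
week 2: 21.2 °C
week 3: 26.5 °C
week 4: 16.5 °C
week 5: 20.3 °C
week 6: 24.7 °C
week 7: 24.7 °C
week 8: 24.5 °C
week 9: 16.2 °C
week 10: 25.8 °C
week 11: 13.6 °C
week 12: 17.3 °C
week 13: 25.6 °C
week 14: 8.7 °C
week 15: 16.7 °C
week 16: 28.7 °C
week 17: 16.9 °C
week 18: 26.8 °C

5 generations

Weekly DD (7 × max(0, T̄ − 11.8)): 9.1, 65.8, 102.9, 32.9, 59.5, 90.3, 90.3, 88.9, 30.8, 98.0, 12.6, 38.5, 96.6, 0.0, 34.3, 118.3, 35.7, 105.0.
Season total = 1109.5 DD.
Complete generations = ⌊1109.5 / 210⌋ = 5.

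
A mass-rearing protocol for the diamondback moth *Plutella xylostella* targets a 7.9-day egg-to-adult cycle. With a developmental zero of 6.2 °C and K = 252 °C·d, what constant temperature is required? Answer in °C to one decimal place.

38.1 °C

Required daily accumulation = 252 / 7.9 = 31.899 DD/day.
T = T_base + 31.899 = 6.2 + 31.899 = 38.099 ≈ 38.1 °C.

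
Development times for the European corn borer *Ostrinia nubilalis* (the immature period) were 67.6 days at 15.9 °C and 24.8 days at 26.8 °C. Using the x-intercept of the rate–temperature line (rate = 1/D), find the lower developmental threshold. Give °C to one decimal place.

9.6 °C

Equal thermal constants: D₁(T₁ − T_b) = D₂(T₂ − T_b).
67.6·(15.9 − T_b) = 24.8·(26.8 − T_b)
T_b = (67.6·15.9 − 24.8·26.8) / (67.6 − 24.8) = 410.20 / 42.8 = 9.584 °C ≈ 9.6 °C.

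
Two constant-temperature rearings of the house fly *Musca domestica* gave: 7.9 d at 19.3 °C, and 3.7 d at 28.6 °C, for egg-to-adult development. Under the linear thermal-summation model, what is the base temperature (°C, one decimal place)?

Under the model K = D·(T − T_b), so D₁·(T₁ − T_b) = D₂·(T₂ − T_b).
7.9·(19.3 − T_b) = 3.7·(28.6 − T_b)
T_b = (7.9·19.3 − 3.7·28.6) / (7.9 − 3.7) = 46.65 / 4.2 = 11.107 °C ≈ 11.1 °C.

11.1 °C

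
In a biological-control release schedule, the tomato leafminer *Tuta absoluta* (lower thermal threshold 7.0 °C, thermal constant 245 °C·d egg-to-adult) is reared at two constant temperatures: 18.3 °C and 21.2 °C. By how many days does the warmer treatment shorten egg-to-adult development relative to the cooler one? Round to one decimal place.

At 18.3 °C: 245 / (18.3 − 7.0) = 245 / 11.3 = 21.681 d.
At 21.2 °C: 245 / (21.2 − 7.0) = 245 / 14.2 = 17.254 d.
Difference = |21.681 − 17.254| = 4.428 ≈ 4.4 days.

4.4 days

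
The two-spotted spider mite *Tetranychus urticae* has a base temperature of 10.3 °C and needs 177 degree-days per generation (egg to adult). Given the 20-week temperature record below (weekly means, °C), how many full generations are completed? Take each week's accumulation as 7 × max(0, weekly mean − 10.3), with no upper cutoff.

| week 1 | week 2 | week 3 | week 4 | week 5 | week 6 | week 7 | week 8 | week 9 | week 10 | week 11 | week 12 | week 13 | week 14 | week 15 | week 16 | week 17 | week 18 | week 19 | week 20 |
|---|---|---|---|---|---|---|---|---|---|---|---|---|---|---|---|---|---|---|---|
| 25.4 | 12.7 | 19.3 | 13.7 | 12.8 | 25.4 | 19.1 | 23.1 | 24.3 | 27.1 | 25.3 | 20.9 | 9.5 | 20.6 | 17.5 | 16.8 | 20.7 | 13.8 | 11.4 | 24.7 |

Weekly DD (7 × max(0, T̄ − 10.3)): 105.7, 16.8, 63.0, 23.8, 17.5, 105.7, 61.6, 89.6, 98.0, 117.6, 105.0, 74.2, 0.0, 72.1, 50.4, 45.5, 72.8, 24.5, 7.7, 100.8.
Season total = 1252.3 DD.
Complete generations = ⌊1252.3 / 177⌋ = 7.

7 generations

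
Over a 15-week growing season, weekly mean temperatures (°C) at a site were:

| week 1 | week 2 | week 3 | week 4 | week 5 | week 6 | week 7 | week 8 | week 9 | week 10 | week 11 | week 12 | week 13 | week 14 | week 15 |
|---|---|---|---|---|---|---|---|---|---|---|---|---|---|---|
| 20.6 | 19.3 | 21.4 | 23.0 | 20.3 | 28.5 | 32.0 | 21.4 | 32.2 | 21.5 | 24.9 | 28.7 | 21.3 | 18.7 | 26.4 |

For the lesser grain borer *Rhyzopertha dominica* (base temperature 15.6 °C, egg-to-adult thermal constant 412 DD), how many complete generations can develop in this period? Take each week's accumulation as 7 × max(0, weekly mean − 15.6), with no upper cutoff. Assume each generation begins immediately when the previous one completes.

2 generations

Weekly DD (7 × max(0, T̄ − 15.6)): 35.0, 25.9, 40.6, 51.8, 32.9, 90.3, 114.8, 40.6, 116.2, 41.3, 65.1, 91.7, 39.9, 21.7, 75.6.
Season total = 883.4 DD.
Complete generations = ⌊883.4 / 412⌋ = 2.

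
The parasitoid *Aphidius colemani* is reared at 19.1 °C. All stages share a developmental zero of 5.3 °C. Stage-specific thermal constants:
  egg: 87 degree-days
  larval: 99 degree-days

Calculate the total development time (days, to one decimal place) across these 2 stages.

Daily accumulation at 19.1 °C = 19.1 − 5.3 = 13.8 DD/day.
Total K = 87 + 99 = 186 DD.
Total duration = 186 / 13.8 = 13.478 ≈ 13.5 days.

13.5 days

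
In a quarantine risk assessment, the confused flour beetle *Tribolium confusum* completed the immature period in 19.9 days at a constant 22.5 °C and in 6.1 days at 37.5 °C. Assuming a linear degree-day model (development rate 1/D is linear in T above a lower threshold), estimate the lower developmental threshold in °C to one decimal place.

Under the model K = D·(T − T_b), so D₁·(T₁ − T_b) = D₂·(T₂ − T_b).
19.9·(22.5 − T_b) = 6.1·(37.5 − T_b)
T_b = (19.9·22.5 − 6.1·37.5) / (19.9 − 6.1) = 219.00 / 13.8 = 15.870 °C ≈ 15.9 °C.

15.9 °C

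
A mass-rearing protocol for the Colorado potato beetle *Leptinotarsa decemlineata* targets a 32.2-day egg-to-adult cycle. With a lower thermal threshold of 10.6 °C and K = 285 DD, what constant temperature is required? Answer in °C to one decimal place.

19.5 °C

Required daily accumulation = 285 / 32.2 = 8.851 DD/day.
T = T_base + 8.851 = 10.6 + 8.851 = 19.451 ≈ 19.5 °C.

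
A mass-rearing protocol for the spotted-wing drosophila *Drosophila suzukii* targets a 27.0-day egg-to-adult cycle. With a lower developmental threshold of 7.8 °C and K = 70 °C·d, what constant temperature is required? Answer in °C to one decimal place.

Required daily accumulation = 70 / 27.0 = 2.593 DD/day.
T = T_base + 2.593 = 7.8 + 2.593 = 10.393 ≈ 10.4 °C.

10.4 °C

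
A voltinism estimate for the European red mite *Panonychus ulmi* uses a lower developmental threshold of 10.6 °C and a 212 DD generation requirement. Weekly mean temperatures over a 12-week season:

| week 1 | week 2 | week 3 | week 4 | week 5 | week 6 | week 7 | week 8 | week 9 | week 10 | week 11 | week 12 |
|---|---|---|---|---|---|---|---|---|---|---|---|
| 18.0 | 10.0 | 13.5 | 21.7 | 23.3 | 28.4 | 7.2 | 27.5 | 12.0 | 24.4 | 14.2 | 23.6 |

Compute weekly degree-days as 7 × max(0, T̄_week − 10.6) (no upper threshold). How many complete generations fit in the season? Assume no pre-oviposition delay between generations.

Weekly DD (7 × max(0, T̄ − 10.6)): 51.8, 0.0, 20.3, 77.7, 88.9, 124.6, 0.0, 118.3, 9.8, 96.6, 25.2, 91.0.
Season total = 704.2 DD.
Complete generations = ⌊704.2 / 212⌋ = 3.

3 generations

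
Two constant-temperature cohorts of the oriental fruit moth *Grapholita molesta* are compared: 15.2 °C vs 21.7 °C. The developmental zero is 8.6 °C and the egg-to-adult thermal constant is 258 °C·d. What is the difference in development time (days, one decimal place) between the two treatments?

At 15.2 °C: 258 / (15.2 − 8.6) = 258 / 6.6 = 39.091 d.
At 21.7 °C: 258 / (21.7 − 8.6) = 258 / 13.1 = 19.695 d.
Difference = |39.091 − 19.695| = 19.396 ≈ 19.4 days.

19.4 days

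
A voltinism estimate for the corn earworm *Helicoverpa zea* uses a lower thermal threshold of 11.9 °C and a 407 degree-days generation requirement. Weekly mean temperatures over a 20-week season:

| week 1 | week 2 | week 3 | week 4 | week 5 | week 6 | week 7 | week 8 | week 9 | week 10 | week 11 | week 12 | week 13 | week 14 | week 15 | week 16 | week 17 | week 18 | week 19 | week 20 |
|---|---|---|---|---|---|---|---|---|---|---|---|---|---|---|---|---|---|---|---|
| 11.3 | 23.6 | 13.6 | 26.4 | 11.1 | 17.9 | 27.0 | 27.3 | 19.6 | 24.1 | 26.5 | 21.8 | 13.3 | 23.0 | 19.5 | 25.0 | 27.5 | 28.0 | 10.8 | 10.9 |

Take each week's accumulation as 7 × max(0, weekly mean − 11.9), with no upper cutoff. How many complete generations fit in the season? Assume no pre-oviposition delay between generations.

Weekly DD (7 × max(0, T̄ − 11.9)): 0.0, 81.9, 11.9, 101.5, 0.0, 42.0, 105.7, 107.8, 53.9, 85.4, 102.2, 69.3, 9.8, 77.7, 53.2, 91.7, 109.2, 112.7, 0.0, 0.0.
Season total = 1215.9 DD.
Complete generations = ⌊1215.9 / 407⌋ = 2.

2 generations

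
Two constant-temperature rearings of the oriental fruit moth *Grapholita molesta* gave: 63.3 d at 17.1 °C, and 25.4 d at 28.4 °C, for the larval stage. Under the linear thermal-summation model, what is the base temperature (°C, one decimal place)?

9.5 °C

Equal thermal constants: D₁(T₁ − T_b) = D₂(T₂ − T_b).
63.3·(17.1 − T_b) = 25.4·(28.4 − T_b)
T_b = (63.3·17.1 − 25.4·28.4) / (63.3 − 25.4) = 361.07 / 37.9 = 9.527 °C ≈ 9.5 °C.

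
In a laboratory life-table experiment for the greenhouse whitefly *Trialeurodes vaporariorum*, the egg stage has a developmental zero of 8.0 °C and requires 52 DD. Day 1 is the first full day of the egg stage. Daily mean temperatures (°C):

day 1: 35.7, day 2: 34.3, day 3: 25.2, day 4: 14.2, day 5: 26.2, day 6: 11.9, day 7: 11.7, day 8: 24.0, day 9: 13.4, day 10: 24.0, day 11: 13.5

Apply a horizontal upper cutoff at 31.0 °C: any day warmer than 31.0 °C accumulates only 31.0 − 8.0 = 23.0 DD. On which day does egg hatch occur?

day 3

Daily DD above 8.0 °C (capped at 23.0): 23.0, 23.0, 17.2, 6.2, 18.2, 3.9, 3.7, 16.0, 5.4, 16.0, 5.5.
Cumulative: 23.0, 46.0, 63.2, 69.4, 87.6, 91.5, 95.2, 111.2, 116.6, 132.6, 138.1.
The total first reaches 52 DD on day 3.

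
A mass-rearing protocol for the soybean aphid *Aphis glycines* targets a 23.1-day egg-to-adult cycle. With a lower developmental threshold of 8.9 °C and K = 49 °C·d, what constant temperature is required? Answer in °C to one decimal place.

11.0 °C

Required daily accumulation = 49 / 23.1 = 2.121 DD/day.
T = T_base + 2.121 = 8.9 + 2.121 = 11.021 ≈ 11.0 °C.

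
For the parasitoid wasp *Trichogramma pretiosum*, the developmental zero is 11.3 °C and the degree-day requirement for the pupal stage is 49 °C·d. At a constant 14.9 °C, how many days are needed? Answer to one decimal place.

Daily accumulation = 14.9 − 11.3 = 3.6 DD/day.
Duration = 49 / 3.6 = 13.611 ≈ 13.6 days.

13.6 days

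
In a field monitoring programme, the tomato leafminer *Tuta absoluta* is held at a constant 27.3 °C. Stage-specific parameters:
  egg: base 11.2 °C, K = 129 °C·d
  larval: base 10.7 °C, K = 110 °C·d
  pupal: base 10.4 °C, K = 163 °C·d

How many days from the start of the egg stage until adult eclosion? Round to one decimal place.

24.3 days

egg: 129 / (27.3 − 11.2) = 129 / 16.1 = 8.012 d.
larval: 110 / (27.3 − 10.7) = 110 / 16.6 = 6.627 d.
pupal: 163 / (27.3 − 10.4) = 163 / 16.9 = 9.645 d.
Sum = 24.284 ≈ 24.3 days.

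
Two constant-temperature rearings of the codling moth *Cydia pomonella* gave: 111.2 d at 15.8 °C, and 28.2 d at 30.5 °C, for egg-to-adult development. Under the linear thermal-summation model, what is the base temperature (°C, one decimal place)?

10.8 °C

Linear rate model ⇒ the product D·(T − T_b) is constant across temperatures.
111.2·(15.8 − T_b) = 28.2·(30.5 − T_b)
T_b = (111.2·15.8 − 28.2·30.5) / (111.2 − 28.2) = 896.86 / 83.0 = 10.806 °C ≈ 10.8 °C.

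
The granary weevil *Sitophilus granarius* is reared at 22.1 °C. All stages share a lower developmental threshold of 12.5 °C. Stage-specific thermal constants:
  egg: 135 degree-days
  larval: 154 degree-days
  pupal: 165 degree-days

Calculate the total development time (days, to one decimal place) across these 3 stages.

Daily accumulation at 22.1 °C = 22.1 − 12.5 = 9.6 DD/day.
Total K = 135 + 154 + 165 = 454 DD.
Total duration = 454 / 9.6 = 47.292 ≈ 47.3 days.

47.3 days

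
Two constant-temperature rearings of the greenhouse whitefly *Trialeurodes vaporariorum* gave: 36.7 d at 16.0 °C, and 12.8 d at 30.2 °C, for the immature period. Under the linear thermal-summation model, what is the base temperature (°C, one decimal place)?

8.4 °C

Equal thermal constants: D₁(T₁ − T_b) = D₂(T₂ − T_b).
36.7·(16.0 − T_b) = 12.8·(30.2 − T_b)
T_b = (36.7·16.0 − 12.8·30.2) / (36.7 − 12.8) = 200.64 / 23.9 = 8.395 °C ≈ 8.4 °C.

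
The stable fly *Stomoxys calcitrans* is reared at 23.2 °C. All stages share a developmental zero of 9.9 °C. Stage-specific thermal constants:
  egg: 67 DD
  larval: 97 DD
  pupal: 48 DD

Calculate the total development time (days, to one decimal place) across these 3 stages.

15.9 days

Daily accumulation at 23.2 °C = 23.2 − 9.9 = 13.3 DD/day.
Total K = 67 + 97 + 48 = 212 DD.
Total duration = 212 / 13.3 = 15.940 ≈ 15.9 days.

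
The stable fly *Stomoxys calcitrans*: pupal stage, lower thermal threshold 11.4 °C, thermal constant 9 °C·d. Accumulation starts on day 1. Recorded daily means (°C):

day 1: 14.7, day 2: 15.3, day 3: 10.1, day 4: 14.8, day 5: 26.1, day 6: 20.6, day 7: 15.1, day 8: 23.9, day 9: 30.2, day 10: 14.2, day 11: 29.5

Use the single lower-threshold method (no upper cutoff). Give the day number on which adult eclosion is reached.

day 4

Daily DD above 11.4 °C: 3.3, 3.9, 0.0, 3.4, 14.7, 9.2, 3.7, 12.5, 18.8, 2.8, 18.1.
Cumulative: 3.3, 7.2, 7.2, 10.6, 25.3, 34.5, 38.2, 50.7, 69.5, 72.3, 90.4.
The total first reaches 9 DD on day 4.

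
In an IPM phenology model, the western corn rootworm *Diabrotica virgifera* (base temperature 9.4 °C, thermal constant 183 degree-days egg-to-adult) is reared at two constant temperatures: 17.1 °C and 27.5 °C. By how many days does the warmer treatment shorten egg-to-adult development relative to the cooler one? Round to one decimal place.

13.7 days

At 17.1 °C: 183 / (17.1 − 9.4) = 183 / 7.7 = 23.766 d.
At 27.5 °C: 183 / (27.5 − 9.4) = 183 / 18.1 = 10.110 d.
Difference = |23.766 − 10.110| = 13.656 ≈ 13.7 days.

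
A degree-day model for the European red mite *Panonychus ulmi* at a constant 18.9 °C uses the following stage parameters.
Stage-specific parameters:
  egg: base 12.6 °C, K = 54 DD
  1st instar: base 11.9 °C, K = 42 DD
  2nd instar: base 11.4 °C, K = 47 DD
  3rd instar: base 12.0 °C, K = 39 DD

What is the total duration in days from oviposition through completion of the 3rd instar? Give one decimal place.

egg: 54 / (18.9 − 12.6) = 54 / 6.3 = 8.571 d.
1st instar: 42 / (18.9 − 11.9) = 42 / 7.0 = 6.000 d.
2nd instar: 47 / (18.9 − 11.4) = 47 / 7.5 = 6.267 d.
3rd instar: 39 / (18.9 − 12.0) = 39 / 6.9 = 5.652 d.
Sum = 26.490 ≈ 26.5 days.

26.5 days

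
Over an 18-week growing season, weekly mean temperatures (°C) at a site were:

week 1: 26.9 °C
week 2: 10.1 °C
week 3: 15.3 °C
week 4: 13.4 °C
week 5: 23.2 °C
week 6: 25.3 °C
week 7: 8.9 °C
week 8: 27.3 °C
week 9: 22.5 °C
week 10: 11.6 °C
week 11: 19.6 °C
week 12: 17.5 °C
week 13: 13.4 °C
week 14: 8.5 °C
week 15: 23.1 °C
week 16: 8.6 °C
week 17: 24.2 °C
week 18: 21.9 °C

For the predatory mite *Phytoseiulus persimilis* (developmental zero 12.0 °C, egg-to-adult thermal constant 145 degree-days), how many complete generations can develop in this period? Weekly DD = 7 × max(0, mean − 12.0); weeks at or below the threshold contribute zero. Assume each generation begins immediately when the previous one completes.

5 generations

Weekly DD (7 × max(0, T̄ − 12.0)): 104.3, 0.0, 23.1, 9.8, 78.4, 93.1, 0.0, 107.1, 73.5, 0.0, 53.2, 38.5, 9.8, 0.0, 77.7, 0.0, 85.4, 69.3.
Season total = 823.2 DD.
Complete generations = ⌊823.2 / 145⌋ = 5.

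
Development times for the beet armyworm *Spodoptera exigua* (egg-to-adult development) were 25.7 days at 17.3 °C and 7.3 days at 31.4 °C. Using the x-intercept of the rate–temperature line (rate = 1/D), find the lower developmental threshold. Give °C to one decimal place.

11.7 °C

Under the model K = D·(T − T_b), so D₁·(T₁ − T_b) = D₂·(T₂ − T_b).
25.7·(17.3 − T_b) = 7.3·(31.4 − T_b)
T_b = (25.7·17.3 − 7.3·31.4) / (25.7 − 7.3) = 215.39 / 18.4 = 11.706 °C ≈ 11.7 °C.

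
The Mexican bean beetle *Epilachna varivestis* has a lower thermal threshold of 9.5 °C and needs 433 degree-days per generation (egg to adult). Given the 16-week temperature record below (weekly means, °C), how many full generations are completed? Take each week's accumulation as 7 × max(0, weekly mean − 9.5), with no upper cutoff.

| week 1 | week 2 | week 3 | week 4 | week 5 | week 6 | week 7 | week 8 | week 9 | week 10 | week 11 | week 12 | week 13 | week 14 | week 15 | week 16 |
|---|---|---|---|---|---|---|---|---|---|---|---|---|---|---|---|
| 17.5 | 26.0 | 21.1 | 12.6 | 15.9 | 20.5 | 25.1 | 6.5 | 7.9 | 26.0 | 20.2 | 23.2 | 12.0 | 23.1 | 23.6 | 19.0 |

2 generations

Weekly DD (7 × max(0, T̄ − 9.5)): 56.0, 115.5, 81.2, 21.7, 44.8, 77.0, 109.2, 0.0, 0.0, 115.5, 74.9, 95.9, 17.5, 95.2, 98.7, 66.5.
Season total = 1069.6 DD.
Complete generations = ⌊1069.6 / 433⌋ = 2.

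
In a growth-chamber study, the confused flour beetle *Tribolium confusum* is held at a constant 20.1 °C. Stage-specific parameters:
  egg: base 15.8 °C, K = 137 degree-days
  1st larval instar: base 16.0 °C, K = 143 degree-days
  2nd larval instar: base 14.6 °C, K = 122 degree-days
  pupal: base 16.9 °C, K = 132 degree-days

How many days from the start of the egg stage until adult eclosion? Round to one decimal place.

130.2 days

egg: 137 / (20.1 − 15.8) = 137 / 4.3 = 31.860 d.
1st larval instar: 143 / (20.1 − 16.0) = 143 / 4.1 = 34.878 d.
2nd larval instar: 122 / (20.1 − 14.6) = 122 / 5.5 = 22.182 d.
pupal: 132 / (20.1 − 16.9) = 132 / 3.2 = 41.250 d.
Sum = 130.170 ≈ 130.2 days.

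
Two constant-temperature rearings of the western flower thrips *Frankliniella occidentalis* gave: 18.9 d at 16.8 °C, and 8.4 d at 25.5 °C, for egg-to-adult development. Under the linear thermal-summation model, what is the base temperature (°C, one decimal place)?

9.8 °C

Under the model K = D·(T − T_b), so D₁·(T₁ − T_b) = D₂·(T₂ − T_b).
18.9·(16.8 − T_b) = 8.4·(25.5 − T_b)
T_b = (18.9·16.8 − 8.4·25.5) / (18.9 − 8.4) = 103.32 / 10.5 = 9.840 °C ≈ 9.8 °C.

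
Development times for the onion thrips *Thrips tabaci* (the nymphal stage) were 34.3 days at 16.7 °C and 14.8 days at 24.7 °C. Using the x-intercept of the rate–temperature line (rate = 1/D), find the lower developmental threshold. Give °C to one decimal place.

10.6 °C

Under the model K = D·(T − T_b), so D₁·(T₁ − T_b) = D₂·(T₂ − T_b).
34.3·(16.7 − T_b) = 14.8·(24.7 − T_b)
T_b = (34.3·16.7 − 14.8·24.7) / (34.3 − 14.8) = 207.25 / 19.5 = 10.628 °C ≈ 10.6 °C.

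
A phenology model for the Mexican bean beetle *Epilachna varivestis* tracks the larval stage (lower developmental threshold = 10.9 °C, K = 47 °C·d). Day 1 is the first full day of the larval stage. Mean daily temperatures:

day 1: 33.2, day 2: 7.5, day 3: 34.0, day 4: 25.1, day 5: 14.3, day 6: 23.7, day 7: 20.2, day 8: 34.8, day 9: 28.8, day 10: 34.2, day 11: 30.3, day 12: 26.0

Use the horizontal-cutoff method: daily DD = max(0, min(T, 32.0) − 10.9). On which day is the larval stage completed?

day 4

Daily DD above 10.9 °C (capped at 21.1): 21.1, 0.0, 21.1, 14.2, 3.4, 12.8, 9.3, 21.1, 17.9, 21.1, 19.4, 15.1.
Cumulative: 21.1, 21.1, 42.2, 56.4, 59.8, 72.6, 81.9, 103.0, 120.9, 142.0, 161.4, 176.5.
The total first reaches 47 DD on day 4.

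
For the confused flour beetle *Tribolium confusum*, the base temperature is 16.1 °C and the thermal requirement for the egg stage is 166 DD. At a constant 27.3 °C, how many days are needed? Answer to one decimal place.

14.8 days

Daily accumulation = 27.3 − 16.1 = 11.2 DD/day.
Duration = 166 / 11.2 = 14.821 ≈ 14.8 days.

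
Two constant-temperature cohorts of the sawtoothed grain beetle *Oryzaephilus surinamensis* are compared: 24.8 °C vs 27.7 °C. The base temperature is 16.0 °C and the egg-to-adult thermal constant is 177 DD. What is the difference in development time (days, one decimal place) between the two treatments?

At 24.8 °C: 177 / (24.8 − 16.0) = 177 / 8.8 = 20.114 d.
At 27.7 °C: 177 / (27.7 − 16.0) = 177 / 11.7 = 15.128 d.
Difference = |20.114 − 15.128| = 4.985 ≈ 5.0 days.

5.0 days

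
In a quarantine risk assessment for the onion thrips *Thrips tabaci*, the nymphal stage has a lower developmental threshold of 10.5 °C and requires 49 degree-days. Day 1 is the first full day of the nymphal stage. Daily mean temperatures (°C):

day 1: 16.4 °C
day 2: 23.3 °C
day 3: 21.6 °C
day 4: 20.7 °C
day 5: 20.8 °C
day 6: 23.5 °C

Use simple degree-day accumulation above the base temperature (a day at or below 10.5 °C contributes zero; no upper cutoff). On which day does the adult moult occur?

day 5

Daily DD above 10.5 °C: 5.9, 12.8, 11.1, 10.2, 10.3, 13.0.
Cumulative: 5.9, 18.7, 29.8, 40.0, 50.3, 63.3.
The total first reaches 49 DD on day 5.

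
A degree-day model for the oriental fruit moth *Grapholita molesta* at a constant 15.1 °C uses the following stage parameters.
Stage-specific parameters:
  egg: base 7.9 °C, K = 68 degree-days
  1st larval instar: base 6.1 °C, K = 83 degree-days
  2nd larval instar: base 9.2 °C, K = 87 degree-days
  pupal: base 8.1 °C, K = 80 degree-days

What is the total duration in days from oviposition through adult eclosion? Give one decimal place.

44.8 days

egg: 68 / (15.1 − 7.9) = 68 / 7.2 = 9.444 d.
1st larval instar: 83 / (15.1 − 6.1) = 83 / 9.0 = 9.222 d.
2nd larval instar: 87 / (15.1 − 9.2) = 87 / 5.9 = 14.746 d.
pupal: 80 / (15.1 − 8.1) = 80 / 7.0 = 11.429 d.
Sum = 44.841 ≈ 44.8 days.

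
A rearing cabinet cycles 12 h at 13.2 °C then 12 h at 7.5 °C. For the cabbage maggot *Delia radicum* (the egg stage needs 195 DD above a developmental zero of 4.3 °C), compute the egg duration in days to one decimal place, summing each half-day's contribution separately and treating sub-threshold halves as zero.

Day half: max(0, 13.2 − 4.3) × 0.5 = 8.9 × 0.5 = 4.45 DD.
Night half: max(0, 7.5 − 4.3) × 0.5 = 3.2 × 0.5 = 1.60 DD.
Per 24 h: 6.05 DD/day.
Duration = 195 / 6.05 = 32.231 ≈ 32.2 days.

32.2 days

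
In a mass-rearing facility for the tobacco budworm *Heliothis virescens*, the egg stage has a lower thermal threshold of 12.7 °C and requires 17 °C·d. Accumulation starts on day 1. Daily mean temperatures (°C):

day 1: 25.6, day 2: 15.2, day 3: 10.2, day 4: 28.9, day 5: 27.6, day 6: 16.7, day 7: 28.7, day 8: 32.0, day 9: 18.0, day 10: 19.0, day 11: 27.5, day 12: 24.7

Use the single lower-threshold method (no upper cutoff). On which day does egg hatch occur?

Daily DD above 12.7 °C: 12.9, 2.5, 0.0, 16.2, 14.9, 4.0, 16.0, 19.3, 5.3, 6.3, 14.8, 12.0.
Cumulative: 12.9, 15.4, 15.4, 31.6, 46.5, 50.5, 66.5, 85.8, 91.1, 97.4, 112.2, 124.2.
The total first reaches 17 DD on day 4.

day 4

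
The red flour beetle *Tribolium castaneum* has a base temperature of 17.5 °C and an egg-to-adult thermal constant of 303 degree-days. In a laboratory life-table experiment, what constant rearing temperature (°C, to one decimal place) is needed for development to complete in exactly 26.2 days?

29.1 °C

Required daily accumulation = 303 / 26.2 = 11.565 DD/day.
T = T_base + 11.565 = 17.5 + 11.565 = 29.065 ≈ 29.1 °C.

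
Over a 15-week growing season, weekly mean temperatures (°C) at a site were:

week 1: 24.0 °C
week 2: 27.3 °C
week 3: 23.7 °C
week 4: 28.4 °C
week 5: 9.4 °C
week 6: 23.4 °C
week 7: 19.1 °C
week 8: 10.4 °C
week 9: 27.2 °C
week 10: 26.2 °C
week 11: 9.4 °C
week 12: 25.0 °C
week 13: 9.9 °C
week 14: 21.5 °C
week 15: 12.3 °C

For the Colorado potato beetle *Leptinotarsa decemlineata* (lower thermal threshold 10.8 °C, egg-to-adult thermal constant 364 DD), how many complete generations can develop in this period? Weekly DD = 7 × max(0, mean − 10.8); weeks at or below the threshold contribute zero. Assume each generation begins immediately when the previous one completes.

Weekly DD (7 × max(0, T̄ − 10.8)): 92.4, 115.5, 90.3, 123.2, 0.0, 88.2, 58.1, 0.0, 114.8, 107.8, 0.0, 99.4, 0.0, 74.9, 10.5.
Season total = 975.1 DD.
Complete generations = ⌊975.1 / 364⌋ = 2.

2 generations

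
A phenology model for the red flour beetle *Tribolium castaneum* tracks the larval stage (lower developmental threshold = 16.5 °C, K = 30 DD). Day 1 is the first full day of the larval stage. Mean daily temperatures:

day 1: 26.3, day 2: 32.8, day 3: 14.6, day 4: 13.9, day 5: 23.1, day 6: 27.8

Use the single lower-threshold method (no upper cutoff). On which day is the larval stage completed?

Daily DD above 16.5 °C: 9.8, 16.3, 0.0, 0.0, 6.6, 11.3.
Cumulative: 9.8, 26.1, 26.1, 26.1, 32.7, 44.0.
The total first reaches 30 DD on day 5.

day 5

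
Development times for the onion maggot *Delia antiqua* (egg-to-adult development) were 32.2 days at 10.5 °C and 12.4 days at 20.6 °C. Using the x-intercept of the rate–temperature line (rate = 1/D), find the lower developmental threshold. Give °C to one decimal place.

4.2 °C

Linear rate model ⇒ the product D·(T − T_b) is constant across temperatures.
32.2·(10.5 − T_b) = 12.4·(20.6 − T_b)
T_b = (32.2·10.5 − 12.4·20.6) / (32.2 − 12.4) = 82.66 / 19.8 = 4.175 °C ≈ 4.2 °C.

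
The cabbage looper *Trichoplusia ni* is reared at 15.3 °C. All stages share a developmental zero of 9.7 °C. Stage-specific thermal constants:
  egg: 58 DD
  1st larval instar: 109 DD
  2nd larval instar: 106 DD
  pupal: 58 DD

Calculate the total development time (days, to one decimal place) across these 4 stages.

59.1 days

Daily accumulation at 15.3 °C = 15.3 − 9.7 = 5.6 DD/day.
Total K = 58 + 109 + 106 + 58 = 331 DD.
Total duration = 331 / 5.6 = 59.107 ≈ 59.1 days.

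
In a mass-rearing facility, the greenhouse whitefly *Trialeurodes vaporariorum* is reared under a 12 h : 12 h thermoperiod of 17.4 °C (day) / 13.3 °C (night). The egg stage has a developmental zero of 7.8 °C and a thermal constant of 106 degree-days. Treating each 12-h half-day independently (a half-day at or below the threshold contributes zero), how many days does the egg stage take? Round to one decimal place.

Day half: max(0, 17.4 − 7.8) × 0.5 = 9.6 × 0.5 = 4.80 DD.
Night half: max(0, 13.3 − 7.8) × 0.5 = 5.5 × 0.5 = 2.75 DD.
Per 24 h: 7.55 DD/day.
Duration = 106 / 7.55 = 14.040 ≈ 14.0 days.

14.0 days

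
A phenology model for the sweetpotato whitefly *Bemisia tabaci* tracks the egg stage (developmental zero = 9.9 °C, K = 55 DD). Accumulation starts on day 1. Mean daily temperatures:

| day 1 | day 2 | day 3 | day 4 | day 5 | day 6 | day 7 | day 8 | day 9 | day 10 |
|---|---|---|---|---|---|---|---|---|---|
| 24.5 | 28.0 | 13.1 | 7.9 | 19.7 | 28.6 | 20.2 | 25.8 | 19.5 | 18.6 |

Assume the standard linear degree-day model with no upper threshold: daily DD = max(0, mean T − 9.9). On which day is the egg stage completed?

Daily DD above 9.9 °C: 14.6, 18.1, 3.2, 0.0, 9.8, 18.7, 10.3, 15.9, 9.6, 8.7.
Cumulative: 14.6, 32.7, 35.9, 35.9, 45.7, 64.4, 74.7, 90.6, 100.2, 108.9.
The total first reaches 55 DD on day 6.

day 6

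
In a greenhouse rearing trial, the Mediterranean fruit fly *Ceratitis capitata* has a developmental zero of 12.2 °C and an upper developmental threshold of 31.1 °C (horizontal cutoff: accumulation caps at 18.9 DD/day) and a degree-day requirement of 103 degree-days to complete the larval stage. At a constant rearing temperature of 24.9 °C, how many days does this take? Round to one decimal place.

8.1 days

Daily accumulation = 24.9 − 12.2 = 12.7 DD/day.
Duration = 103 / 12.7 = 8.110 ≈ 8.1 days.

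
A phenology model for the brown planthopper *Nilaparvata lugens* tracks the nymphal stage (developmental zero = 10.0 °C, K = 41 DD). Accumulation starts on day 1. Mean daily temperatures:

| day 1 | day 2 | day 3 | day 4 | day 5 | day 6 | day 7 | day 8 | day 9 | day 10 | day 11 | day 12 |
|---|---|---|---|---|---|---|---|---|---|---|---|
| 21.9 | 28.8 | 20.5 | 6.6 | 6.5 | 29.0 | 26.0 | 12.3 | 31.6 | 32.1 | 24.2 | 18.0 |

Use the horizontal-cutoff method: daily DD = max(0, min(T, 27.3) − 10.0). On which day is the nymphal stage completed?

Daily DD above 10.0 °C (capped at 17.3): 11.9, 17.3, 10.5, 0.0, 0.0, 17.3, 16.0, 2.3, 17.3, 17.3, 14.2, 8.0.
Cumulative: 11.9, 29.2, 39.7, 39.7, 39.7, 57.0, 73.0, 75.3, 92.6, 109.9, 124.1, 132.1.
The total first reaches 41 DD on day 6.

day 6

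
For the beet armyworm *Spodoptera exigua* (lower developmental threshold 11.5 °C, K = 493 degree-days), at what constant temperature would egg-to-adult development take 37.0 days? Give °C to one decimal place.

24.8 °C

Required daily accumulation = 493 / 37.0 = 13.324 DD/day.
T = T_base + 13.324 = 11.5 + 13.324 = 24.824 ≈ 24.8 °C.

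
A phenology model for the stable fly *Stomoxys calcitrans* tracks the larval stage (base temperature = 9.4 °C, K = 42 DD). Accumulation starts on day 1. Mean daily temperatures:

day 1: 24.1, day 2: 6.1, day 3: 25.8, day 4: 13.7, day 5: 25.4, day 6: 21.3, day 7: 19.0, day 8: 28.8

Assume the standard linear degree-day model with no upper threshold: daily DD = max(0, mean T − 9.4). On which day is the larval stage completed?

Daily DD above 9.4 °C: 14.7, 0.0, 16.4, 4.3, 16.0, 11.9, 9.6, 19.4.
Cumulative: 14.7, 14.7, 31.1, 35.4, 51.4, 63.3, 72.9, 92.3.
The total first reaches 42 DD on day 5.

day 5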